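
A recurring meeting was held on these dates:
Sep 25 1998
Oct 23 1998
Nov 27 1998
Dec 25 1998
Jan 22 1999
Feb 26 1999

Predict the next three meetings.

All dates are Fridays, 28, 35, 28, 28, 35 days apart.
Specifically, the 4th Friday of each month.
March 1999 — 4th Friday is Mar 26 1999.
April 1999 — 4th Friday is Apr 23 1999.
4th Friday of May 1999: May 28 1999.

Mar 26 1999, Apr 23 1999, May 28 1999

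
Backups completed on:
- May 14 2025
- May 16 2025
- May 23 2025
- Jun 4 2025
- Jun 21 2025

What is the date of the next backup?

Jul 13 2025

The spacing grows by 5 each time: 2, 7, 12, 17 days.
Next gap: 22 days. Jun 21 2025 + 22 days = Jul 13 2025.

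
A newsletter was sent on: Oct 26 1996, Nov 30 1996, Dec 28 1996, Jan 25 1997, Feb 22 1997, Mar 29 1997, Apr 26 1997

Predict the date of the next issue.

May 31 1997

Every date is a Saturday; gaps 35, 28, 28, 28, 35, 28 days.
Each is the last Saturday of its month (at least one falls on the 29th or later, ruling out '4th Saturday').
Last Saturday of May 1997: May 31 1997.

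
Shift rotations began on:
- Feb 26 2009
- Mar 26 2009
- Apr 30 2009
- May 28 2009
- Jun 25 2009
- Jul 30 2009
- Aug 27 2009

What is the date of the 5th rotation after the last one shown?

Jan 28 2010

These are Thursdays with 28, 35, 28, 28, 35, 28-day gaps.
Each is the final Thursday of its month — Apr 30 2009 is past the 28th, so '4th Thursday' doesn't fit.
Last Thursday of September 2009: Sep 24 2009.
October 2009 ends with Thursday Oct 29 2009.
Last Thursday of November 2009: Nov 26 2009.
Last Thursday of December 2009: Dec 31 2009.
January 2010 ends with Thursday Jan 28 2010.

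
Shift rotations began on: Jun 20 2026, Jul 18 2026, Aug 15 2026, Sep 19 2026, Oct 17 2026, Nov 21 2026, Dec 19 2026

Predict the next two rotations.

Jan 16 2027, Feb 20 2027

All dates are Saturdays, 28, 28, 35, 28, 35, 28 days apart.
Specifically, the 3rd Saturday of each month.
January 2027 — 3rd Saturday is Jan 16 2027.
February 2027 — 3rd Saturday is Feb 20 2027.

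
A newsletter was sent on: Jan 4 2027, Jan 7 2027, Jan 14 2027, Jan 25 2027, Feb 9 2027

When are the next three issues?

Gaps: 3, 7, 11, 15 days — each gap is 4 larger than the previous one.
Next gap: 19 days. Feb 9 2027 + 19 days = Feb 28 2027.
Next gap: 23 days. Feb 28 2027 + 23 days = Mar 23 2027.
Next gap: 27 days. Mar 23 2027 + 27 days = Apr 19 2027.

Feb 28 2027, Mar 23 2027, Apr 19 2027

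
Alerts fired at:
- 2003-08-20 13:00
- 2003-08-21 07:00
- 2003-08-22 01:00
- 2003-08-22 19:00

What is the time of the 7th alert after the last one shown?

Gaps: 18, 18, 18 hours — each event is 18 hours after the previous one.
2003-08-22 19:00 + 18 h = 2003-08-23 13:00.
2003-08-23 13:00 + 18 h = 2003-08-24 07:00.
2003-08-24 07:00 + 18 h = 2003-08-25 01:00.
2003-08-25 01:00 + 18 h = 2003-08-25 19:00.
2003-08-25 19:00 + 18 h = 2003-08-26 13:00.
2003-08-26 13:00 + 18 h = 2003-08-27 07:00.
2003-08-27 07:00 + 18 h = 2003-08-28 01:00.

2003-08-28 01:00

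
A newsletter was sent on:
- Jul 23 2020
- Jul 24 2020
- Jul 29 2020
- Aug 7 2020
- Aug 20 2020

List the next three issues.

The spacing grows by 4 each time: 1, 5, 9, 13 days.
Next gap: 17 days. Aug 20 2020 + 17 days = Sep 6 2020.
Next gap: 21 days. Sep 6 2020 + 21 days = Sep 27 2020.
Next gap: 25 days. Sep 27 2020 + 25 days = Oct 22 2020.

Sep 6 2020, Sep 27 2020, Oct 22 2020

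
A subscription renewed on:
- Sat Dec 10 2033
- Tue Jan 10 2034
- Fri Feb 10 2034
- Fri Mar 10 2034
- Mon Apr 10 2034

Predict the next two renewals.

Gaps: 31, 31, 28, 31 days — not constant. Every event is on the 10th of the month.
Pattern: the 10th of each month.
May 2034: Wed May 10 2034.
June 2034: Sat Jun 10 2034.

Wed May 10 2034, Sat Jun 10 2034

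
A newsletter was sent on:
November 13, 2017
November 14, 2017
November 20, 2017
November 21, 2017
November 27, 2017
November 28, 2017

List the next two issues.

December 4, 2017; December 5, 2017

Every event lands on a Monday or Tuesday (gaps cycle 1, 6, 1, 6, 1).
So the schedule is: every Monday and Tuesday.
The following Monday is December 4, 2017.
The following Tuesday is December 5, 2017.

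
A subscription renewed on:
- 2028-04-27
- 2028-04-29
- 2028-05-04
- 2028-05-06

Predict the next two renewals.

Gaps: 2, 5, 2 days — not constant, but cyclic with period 2.
The events fall on every Thursday and Saturday.
The following Thursday is 2028-05-11.
Next Saturday: 2028-05-13.

2028-05-11, 2028-05-13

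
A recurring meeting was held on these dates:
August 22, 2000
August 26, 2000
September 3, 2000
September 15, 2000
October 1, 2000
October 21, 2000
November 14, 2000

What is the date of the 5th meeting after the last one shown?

Gaps: 4, 8, 12, 16, 20, 24 days — each gap is 4 larger than the previous one.
Next gap: 28 days. November 14, 2000 + 28 days = December 12, 2000.
Next gap: 32 days. December 12, 2000 + 32 days = January 13, 2001.
Next gap: 36 days. January 13, 2001 + 36 days = February 18, 2001.
Next gap: 40 days. February 18, 2001 + 40 days = March 30, 2001.
Next gap: 44 days. March 30, 2001 + 44 days = May 13, 2001.

May 13, 2001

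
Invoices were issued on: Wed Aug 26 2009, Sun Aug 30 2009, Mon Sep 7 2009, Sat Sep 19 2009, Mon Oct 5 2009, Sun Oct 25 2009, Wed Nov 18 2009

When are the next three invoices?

The spacing grows by 4 each time: 4, 8, 12, 16, 20, 24 days.
Next gap: 28 days. Wed Nov 18 2009 + 28 days = Wed Dec 16 2009.
Next gap: 32 days. Wed Dec 16 2009 + 32 days = Sun Jan 17 2010.
Next gap: 36 days. Sun Jan 17 2010 + 36 days = Mon Feb 22 2010.

Wed Dec 16 2009, Sun Jan 17 2010, Mon Feb 22 2010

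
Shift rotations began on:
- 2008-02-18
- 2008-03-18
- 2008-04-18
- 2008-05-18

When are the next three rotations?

Each date is the 18th; the gaps (29, 31, 30) track the month lengths.
The rule is the 18th of each month.
June 2008: 2008-06-18.
Next: July 2008 → 2008-07-18.
Next: August 2008 → 2008-08-18.

2008-06-18, 2008-07-18, 2008-08-18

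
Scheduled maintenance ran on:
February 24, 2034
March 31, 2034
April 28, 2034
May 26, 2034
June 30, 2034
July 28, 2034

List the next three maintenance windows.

These are Fridays with 35, 28, 28, 35, 28-day gaps.
Each is the final Friday of its month — March 31, 2034 is past the 28th, so '4th Friday' doesn't fit.
August 2034 ends with Friday August 25, 2034.
September 2034 ends with Friday September 29, 2034.
October 2034 ends with Friday October 27, 2034.

August 25, 2034; September 29, 2034; October 27, 2034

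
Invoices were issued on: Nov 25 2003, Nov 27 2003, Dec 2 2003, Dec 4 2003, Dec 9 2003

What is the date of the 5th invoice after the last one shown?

Gaps: 2, 5, 2, 5 days — not constant, but cyclic with period 2.
The events fall on every Tuesday and Thursday.
The following Thursday is Dec 11 2003.
The following Tuesday is Dec 16 2003.
The following Thursday is Dec 18 2003.
Next Tuesday: Dec 23 2003.
The following Thursday is Dec 25 2003.

Dec 25 2003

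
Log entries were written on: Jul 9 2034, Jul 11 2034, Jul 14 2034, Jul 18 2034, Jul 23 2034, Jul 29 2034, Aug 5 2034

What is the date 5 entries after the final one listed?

Gaps: 2, 3, 4, 5, 6, 7 days — each gap is 1 larger than the previous one.
Next gap: 8 days. Aug 5 2034 + 8 days = Aug 13 2034.
Next gap: 9 days. Aug 13 2034 + 9 days = Aug 22 2034.
Next gap: 10 days. Aug 22 2034 + 10 days = Sep 1 2034.
Next gap: 11 days. Sep 1 2034 + 11 days = Sep 12 2034.
Next gap: 12 days. Sep 12 2034 + 12 days = Sep 24 2034.

Sep 24 2034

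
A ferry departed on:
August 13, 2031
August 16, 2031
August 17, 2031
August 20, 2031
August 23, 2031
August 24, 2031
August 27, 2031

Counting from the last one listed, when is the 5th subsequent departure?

Gaps: 3, 1, 3, 3, 1, 3 days — not constant, but cyclic with period 3.
The events fall on every Wednesday, Saturday and Sunday.
The following Saturday is August 30, 2031.
Next Sunday: August 31, 2031.
Next Wednesday: September 3, 2031.
Next Saturday: September 6, 2031.
Next Sunday: September 7, 2031.

September 7, 2031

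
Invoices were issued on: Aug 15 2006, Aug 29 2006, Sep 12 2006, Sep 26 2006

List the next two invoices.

Every event comes 14 days after the last (14, 14, 14).
Sep 26 2006 + 14 days = Oct 10 2006.
Oct 10 2006 + 14 days = Oct 24 2006.

Oct 10 2006, Oct 24 2006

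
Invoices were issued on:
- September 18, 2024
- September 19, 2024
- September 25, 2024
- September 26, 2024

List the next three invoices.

October 2, 2024; October 3, 2024; October 9, 2024

Every event lands on a Wednesday or Thursday (gaps cycle 1, 6, 1).
So the schedule is: every Wednesday and Thursday.
The following Wednesday is October 2, 2024.
The following Thursday is October 3, 2024.
The following Wednesday is October 9, 2024.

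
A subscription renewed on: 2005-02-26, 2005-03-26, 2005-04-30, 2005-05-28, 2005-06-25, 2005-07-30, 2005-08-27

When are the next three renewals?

2005-09-24, 2005-10-29, 2005-11-26

Every date is a Saturday; gaps 28, 35, 28, 28, 35, 28 days.
Each is the last Saturday of its month (at least one falls on the 29th or later, ruling out '4th Saturday').
September 2005 ends with Saturday 2005-09-24.
Last Saturday of October 2005: 2005-10-29.
November 2005 ends with Saturday 2005-11-26.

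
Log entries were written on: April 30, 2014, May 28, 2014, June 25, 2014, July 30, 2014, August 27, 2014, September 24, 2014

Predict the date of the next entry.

All Wednesdays; the gaps (28, 28, 35, 28, 28) vary with month length.
This is the last Wednesday of each month.
Last Wednesday of October 2014: October 29, 2014.

October 29, 2014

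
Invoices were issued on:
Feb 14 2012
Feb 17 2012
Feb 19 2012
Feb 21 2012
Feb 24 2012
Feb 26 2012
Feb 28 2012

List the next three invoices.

Mar 2 2012, Mar 4 2012, Mar 6 2012

Gaps: 3, 2, 2, 3, 2, 2 days — not constant, but cyclic with period 3.
The events fall on every Tuesday, Friday and Sunday.
The following Friday is Mar 2 2012.
Next Sunday: Mar 4 2012.
Next Tuesday: Mar 6 2012.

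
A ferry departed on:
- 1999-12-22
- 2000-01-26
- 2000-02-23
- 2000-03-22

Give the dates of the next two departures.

2000-04-26, 2000-05-24

These are Wednesdays at 28- or 35-day spacing (35, 28, 28).
The pattern: 4th Wednesday of the month.
4th Wednesday of April 2000: 2000-04-26.
May 2000 — 4th Wednesday is 2000-05-24.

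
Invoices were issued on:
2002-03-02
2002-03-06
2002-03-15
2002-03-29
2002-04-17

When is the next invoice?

2002-05-11

Gaps: 4, 9, 14, 19 days — each gap is 5 larger than the previous one.
Next gap: 24 days. 2002-04-17 + 24 days = 2002-05-11.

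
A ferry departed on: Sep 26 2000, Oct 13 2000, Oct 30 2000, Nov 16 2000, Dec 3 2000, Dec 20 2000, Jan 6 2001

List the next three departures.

Jan 23 2001, Feb 9 2001, Feb 26 2001

Gaps between consecutive events: 17, 17, 17, 17, 17, 17 days — a constant 17-day interval.
Jan 6 2001 + 17 days = Jan 23 2001.
Jan 23 2001 + 17 days = Feb 9 2001.
Feb 9 2001 + 17 days = Feb 26 2001.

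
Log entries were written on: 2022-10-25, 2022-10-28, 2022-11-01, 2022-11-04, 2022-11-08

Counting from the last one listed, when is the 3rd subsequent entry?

Every event lands on a Tuesday or Friday (gaps cycle 3, 4, 3, 4).
So the schedule is: every Tuesday and Friday.
Next Friday: 2022-11-11.
Next Tuesday: 2022-11-15.
Next Friday: 2022-11-18.

2022-11-18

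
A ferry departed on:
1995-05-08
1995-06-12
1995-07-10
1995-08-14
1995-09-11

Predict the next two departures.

1995-10-09, 1995-11-13

Gaps: 35, 28, 35, 28 days — a mix of 28 and 35. Every date is a Monday.
Each is the 2nd Monday of its month.
2nd Monday of October 1995: 1995-10-09.
November 1995 — 2nd Monday is 1995-11-13.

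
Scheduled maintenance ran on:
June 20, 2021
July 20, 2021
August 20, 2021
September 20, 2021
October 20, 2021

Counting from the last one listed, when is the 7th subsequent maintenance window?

May 20, 2022

The day-of-month is always 20 (30, 31, 31, 30 days between events).
So this recurs on the 20th of each month.
Next: November 2021 → November 20, 2021.
Next: December 2021 → December 20, 2021.
January 2022: January 20, 2022.
Next: February 2022 → February 20, 2022.
March 2022: March 20, 2022.
April 2022: April 20, 2022.
May 2022: May 20, 2022.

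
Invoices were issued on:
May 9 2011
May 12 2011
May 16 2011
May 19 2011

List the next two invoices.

The gap pattern 3, 4, 3 repeats every 2 events.
These are the Mondays and Thursdays of each week.
The following Monday is May 23 2011.
The following Thursday is May 26 2011.

May 23 2011, May 26 2011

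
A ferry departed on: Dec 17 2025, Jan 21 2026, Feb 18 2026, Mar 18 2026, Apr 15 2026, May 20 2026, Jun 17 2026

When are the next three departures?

All dates are Wednesdays, 35, 28, 28, 28, 35, 28 days apart.
Specifically, the 3rd Wednesday of each month.
3rd Wednesday of July 2026: Jul 15 2026.
August 2026 — 3rd Wednesday is Aug 19 2026.
September 2026 — 3rd Wednesday is Sep 16 2026.

Jul 15 2026, Aug 19 2026, Sep 16 2026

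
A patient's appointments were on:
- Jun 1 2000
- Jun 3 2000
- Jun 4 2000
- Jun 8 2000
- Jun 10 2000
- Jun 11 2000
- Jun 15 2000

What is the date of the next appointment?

Jun 17 2000

Gaps: 2, 1, 4, 2, 1, 4 days — not constant, but cyclic with period 3.
The events fall on every Thursday, Saturday and Sunday.
The following Saturday is Jun 17 2000.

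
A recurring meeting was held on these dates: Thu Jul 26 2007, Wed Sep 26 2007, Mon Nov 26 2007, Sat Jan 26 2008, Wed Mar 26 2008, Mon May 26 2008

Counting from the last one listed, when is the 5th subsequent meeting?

Gaps: 62, 61, 61, 60, 61 days — not constant. Every event is on the 26th of the month.
Pattern: the 26th of every 2 months.
July 2008: Sat Jul 26 2008.
Next: September 2008 → Fri Sep 26 2008.
Next: November 2008 → Wed Nov 26 2008.
Next: January 2009 → Mon Jan 26 2009.
March 2009: Thu Mar 26 2009.

Thu Mar 26 2009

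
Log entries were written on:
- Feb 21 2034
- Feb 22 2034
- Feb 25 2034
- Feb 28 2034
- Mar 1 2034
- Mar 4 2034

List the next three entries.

Gaps: 1, 3, 3, 1, 3 days — not constant, but cyclic with period 3.
The events fall on every Tuesday, Wednesday and Saturday.
Next Tuesday: Mar 7 2034.
The following Wednesday is Mar 8 2034.
The following Saturday is Mar 11 2034.

Mar 7 2034, Mar 8 2034, Mar 11 2034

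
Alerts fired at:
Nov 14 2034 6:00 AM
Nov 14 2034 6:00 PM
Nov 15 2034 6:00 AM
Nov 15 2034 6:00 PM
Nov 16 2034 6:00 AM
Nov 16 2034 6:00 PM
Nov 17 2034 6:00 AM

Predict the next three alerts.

The interval is a steady 12 hours (12, 12, 12, 12, 12, 12).
Nov 17 2034 6:00 AM + 12 h = Nov 17 2034 6:00 PM.
Nov 17 2034 6:00 PM + 12 h = Nov 18 2034 6:00 AM.
Nov 18 2034 6:00 AM + 12 h = Nov 18 2034 6:00 PM.

Nov 17 2034 6:00 PM, Nov 18 2034 6:00 AM, Nov 18 2034 6:00 PM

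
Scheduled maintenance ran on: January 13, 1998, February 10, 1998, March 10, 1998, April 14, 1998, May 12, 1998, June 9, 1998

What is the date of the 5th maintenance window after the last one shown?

November 10, 1998

These are Tuesdays at 28- or 35-day spacing (28, 28, 35, 28, 28).
The pattern: 2nd Tuesday of the month.
2nd Tuesday of July 1998: July 14, 1998.
August 1998 — 2nd Tuesday is August 11, 1998.
September 1998 — 2nd Tuesday is September 8, 1998.
October 1998 — 2nd Tuesday is October 13, 1998.
November 1998 — 2nd Tuesday is November 10, 1998.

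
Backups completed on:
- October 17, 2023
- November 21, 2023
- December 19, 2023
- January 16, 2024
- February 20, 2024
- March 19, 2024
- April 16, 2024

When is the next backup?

Gaps: 35, 28, 28, 35, 28, 28 days — a mix of 28 and 35. Every date is a Tuesday.
Each is the 3rd Tuesday of its month.
May 2024 — 3rd Tuesday is May 21, 2024.

May 21, 2024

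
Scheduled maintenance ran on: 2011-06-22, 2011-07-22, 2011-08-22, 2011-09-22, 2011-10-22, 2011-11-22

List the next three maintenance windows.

2011-12-22, 2012-01-22, 2012-02-22

Gaps: 30, 31, 31, 30, 31 days — not constant. Every event is on the 22nd of the month.
Pattern: the 22nd of each month.
December 2011: 2011-12-22.
Next: January 2012 → 2012-01-22.
February 2012: 2012-02-22.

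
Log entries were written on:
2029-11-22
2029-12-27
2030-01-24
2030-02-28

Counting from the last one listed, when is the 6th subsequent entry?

2030-08-22

Gaps: 35, 28, 35 days — a mix of 28 and 35. Every date is a Thursday.
Each is the 4th Thursday of its month.
4th Thursday of March 2030: 2030-03-28.
4th Thursday of April 2030: 2030-04-25.
May 2030 — 4th Thursday is 2030-05-23.
4th Thursday of June 2030: 2030-06-27.
July 2030 — 4th Thursday is 2030-07-25.
August 2030 — 4th Thursday is 2030-08-22.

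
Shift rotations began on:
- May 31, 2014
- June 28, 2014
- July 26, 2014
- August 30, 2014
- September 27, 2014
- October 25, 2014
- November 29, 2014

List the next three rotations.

Every date is a Saturday; gaps 28, 28, 35, 28, 28, 35 days.
Each is the last Saturday of its month (at least one falls on the 29th or later, ruling out '4th Saturday').
Last Saturday of December 2014: December 27, 2014.
Last Saturday of January 2015: January 31, 2015.
February 2015 ends with Saturday February 28, 2015.

December 27, 2014; January 31, 2015; February 28, 2015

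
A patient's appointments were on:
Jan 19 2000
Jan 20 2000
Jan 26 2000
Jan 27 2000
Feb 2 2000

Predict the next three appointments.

Feb 3 2000, Feb 9 2000, Feb 10 2000

The gap pattern 1, 6, 1, 6 repeats every 2 events.
These are the Wednesdays and Thursdays of each week.
Next Thursday: Feb 3 2000.
The following Wednesday is Feb 9 2000.
The following Thursday is Feb 10 2000.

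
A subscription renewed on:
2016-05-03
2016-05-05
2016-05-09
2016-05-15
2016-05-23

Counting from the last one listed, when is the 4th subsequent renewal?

The spacing grows by 2 each time: 2, 4, 6, 8 days.
Next gap: 10 days. 2016-05-23 + 10 days = 2016-06-02.
Next gap: 12 days. 2016-06-02 + 12 days = 2016-06-14.
Next gap: 14 days. 2016-06-14 + 14 days = 2016-06-28.
Next gap: 16 days. 2016-06-28 + 16 days = 2016-07-14.

2016-07-14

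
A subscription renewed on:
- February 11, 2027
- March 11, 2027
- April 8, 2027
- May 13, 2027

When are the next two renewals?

All dates are Thursdays, 28, 28, 35 days apart.
Specifically, the 2nd Thursday of each month.
June 2027 — 2nd Thursday is June 10, 2027.
July 2027 — 2nd Thursday is July 8, 2027.

June 10, 2027; July 8, 2027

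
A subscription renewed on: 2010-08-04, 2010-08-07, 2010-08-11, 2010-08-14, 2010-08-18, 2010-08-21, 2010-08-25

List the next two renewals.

Every event lands on a Wednesday or Saturday (gaps cycle 3, 4, 3, 4, 3, 4).
So the schedule is: every Wednesday and Saturday.
Next Saturday: 2010-08-28.
The following Wednesday is 2010-09-01.

2010-08-28, 2010-09-01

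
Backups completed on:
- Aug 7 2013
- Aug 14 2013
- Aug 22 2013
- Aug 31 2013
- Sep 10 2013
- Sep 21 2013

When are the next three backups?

Gaps: 7, 8, 9, 10, 11 days — each gap is 1 larger than the previous one.
Next gap: 12 days. Sep 21 2013 + 12 days = Oct 3 2013.
Next gap: 13 days. Oct 3 2013 + 13 days = Oct 16 2013.
Next gap: 14 days. Oct 16 2013 + 14 days = Oct 30 2013.

Oct 3 2013, Oct 16 2013, Oct 30 2013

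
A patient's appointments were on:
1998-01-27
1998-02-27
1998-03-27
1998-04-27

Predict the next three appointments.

Each date is the 27th; the gaps (31, 28, 31) track the month lengths.
The rule is the 27th of each month.
Next: May 1998 → 1998-05-27.
June 1998: 1998-06-27.
Next: July 1998 → 1998-07-27.

1998-05-27, 1998-06-27, 1998-07-27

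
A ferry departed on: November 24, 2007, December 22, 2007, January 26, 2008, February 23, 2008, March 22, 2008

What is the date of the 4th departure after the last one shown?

July 26, 2008

All dates are Saturdays, 28, 35, 28, 28 days apart.
Specifically, the 4th Saturday of each month.
4th Saturday of April 2008: April 26, 2008.
May 2008 — 4th Saturday is May 24, 2008.
4th Saturday of June 2008: June 28, 2008.
4th Saturday of July 2008: July 26, 2008.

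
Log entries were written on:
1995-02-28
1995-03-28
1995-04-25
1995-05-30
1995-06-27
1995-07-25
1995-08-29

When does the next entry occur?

Every date is a Tuesday; gaps 28, 28, 35, 28, 28, 35 days.
Each is the last Tuesday of its month (at least one falls on the 29th or later, ruling out '4th Tuesday').
September 1995 ends with Tuesday 1995-09-26.

1995-09-26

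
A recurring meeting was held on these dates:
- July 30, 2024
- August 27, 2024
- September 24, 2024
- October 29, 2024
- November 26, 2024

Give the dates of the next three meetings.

December 31, 2024; January 28, 2025; February 25, 2025

All Tuesdays; the gaps (28, 28, 35, 28) vary with month length.
This is the last Tuesday of each month.
Last Tuesday of December 2024: December 31, 2024.
January 2025 ends with Tuesday January 28, 2025.
February 2025 ends with Tuesday February 25, 2025.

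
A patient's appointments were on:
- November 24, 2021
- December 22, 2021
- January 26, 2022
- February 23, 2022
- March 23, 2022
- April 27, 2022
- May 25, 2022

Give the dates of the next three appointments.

These are Wednesdays at 28- or 35-day spacing (28, 35, 28, 28, 35, 28).
The pattern: 4th Wednesday of the month.
June 2022 — 4th Wednesday is June 22, 2022.
July 2022 — 4th Wednesday is July 27, 2022.
August 2022 — 4th Wednesday is August 24, 2022.

June 22, 2022; July 27, 2022; August 24, 2022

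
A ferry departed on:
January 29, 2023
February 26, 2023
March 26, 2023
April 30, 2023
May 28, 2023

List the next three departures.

All Sundays; the gaps (28, 28, 35, 28) vary with month length.
This is the last Sunday of each month.
June 2023 ends with Sunday June 25, 2023.
July 2023 ends with Sunday July 30, 2023.
August 2023 ends with Sunday August 27, 2023.

June 25, 2023; July 30, 2023; August 27, 2023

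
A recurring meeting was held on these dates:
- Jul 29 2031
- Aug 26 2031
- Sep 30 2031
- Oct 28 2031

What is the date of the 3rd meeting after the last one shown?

These are Tuesdays with 28, 35, 28-day gaps.
Each is the final Tuesday of its month — Jul 29 2031 is past the 28th, so '4th Tuesday' doesn't fit.
November 2031 ends with Tuesday Nov 25 2031.
December 2031 ends with Tuesday Dec 30 2031.
Last Tuesday of January 2032: Jan 27 2032.

Jan 27 2032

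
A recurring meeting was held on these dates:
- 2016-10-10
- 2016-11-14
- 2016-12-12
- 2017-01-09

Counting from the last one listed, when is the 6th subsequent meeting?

2017-07-10

These are Mondays at 28- or 35-day spacing (35, 28, 28).
The pattern: 2nd Monday of the month.
2nd Monday of February 2017: 2017-02-13.
2nd Monday of March 2017: 2017-03-13.
2nd Monday of April 2017: 2017-04-10.
May 2017 — 2nd Monday is 2017-05-08.
2nd Monday of June 2017: 2017-06-12.
2nd Monday of July 2017: 2017-07-10.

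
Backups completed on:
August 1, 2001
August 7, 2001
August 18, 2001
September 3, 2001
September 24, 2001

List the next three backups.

Gaps: 6, 11, 16, 21 days — each gap is 5 larger than the previous one.
Next gap: 26 days. September 24, 2001 + 26 days = October 20, 2001.
Next gap: 31 days. October 20, 2001 + 31 days = November 20, 2001.
Next gap: 36 days. November 20, 2001 + 36 days = December 26, 2001.

October 20, 2001; November 20, 2001; December 26, 2001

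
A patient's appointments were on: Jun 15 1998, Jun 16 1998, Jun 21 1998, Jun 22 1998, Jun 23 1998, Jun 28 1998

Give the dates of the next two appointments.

Every event lands on a Monday or Tuesday or Sunday (gaps cycle 1, 5, 1, 1, 5).
So the schedule is: every Monday, Tuesday and Sunday.
Next Monday: Jun 29 1998.
Next Tuesday: Jun 30 1998.

Jun 29 1998, Jun 30 1998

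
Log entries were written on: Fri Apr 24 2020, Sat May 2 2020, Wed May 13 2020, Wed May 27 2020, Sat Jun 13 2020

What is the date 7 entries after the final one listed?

The spacing grows by 3 each time: 8, 11, 14, 17 days.
Next gap: 20 days. Sat Jun 13 2020 + 20 days = Fri Jul 3 2020.
Next gap: 23 days. Fri Jul 3 2020 + 23 days = Sun Jul 26 2020.
Next gap: 26 days. Sun Jul 26 2020 + 26 days = Fri Aug 21 2020.
Next gap: 29 days. Fri Aug 21 2020 + 29 days = Sat Sep 19 2020.
Next gap: 32 days. Sat Sep 19 2020 + 32 days = Wed Oct 21 2020.
Next gap: 35 days. Wed Oct 21 2020 + 35 days = Wed Nov 25 2020.
Next gap: 38 days. Wed Nov 25 2020 + 38 days = Sat Jan 2 2021.

Sat Jan 2 2021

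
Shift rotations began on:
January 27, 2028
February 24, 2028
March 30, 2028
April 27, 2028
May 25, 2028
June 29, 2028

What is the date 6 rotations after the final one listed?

December 28, 2028

These are Thursdays with 28, 35, 28, 28, 35-day gaps.
Each is the final Thursday of its month — March 30, 2028 is past the 28th, so '4th Thursday' doesn't fit.
Last Thursday of July 2028: July 27, 2028.
August 2028 ends with Thursday August 31, 2028.
Last Thursday of September 2028: September 28, 2028.
Last Thursday of October 2028: October 26, 2028.
November 2028 ends with Thursday November 30, 2028.
December 2028 ends with Thursday December 28, 2028.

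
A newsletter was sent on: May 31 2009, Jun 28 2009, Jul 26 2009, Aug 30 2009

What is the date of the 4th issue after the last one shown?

Dec 27 2009

All Sundays; the gaps (28, 28, 35) vary with month length.
This is the last Sunday of each month.
Last Sunday of September 2009: Sep 27 2009.
October 2009 ends with Sunday Oct 25 2009.
November 2009 ends with Sunday Nov 29 2009.
December 2009 ends with Sunday Dec 27 2009.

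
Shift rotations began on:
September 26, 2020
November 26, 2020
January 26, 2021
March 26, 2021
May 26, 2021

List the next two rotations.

July 26, 2021; September 26, 2021

Each date is the 26th; the gaps (61, 61, 59, 61) track the month lengths.
The rule is the 26th of every 2 months.
Next: July 2021 → July 26, 2021.
Next: September 2021 → September 26, 2021.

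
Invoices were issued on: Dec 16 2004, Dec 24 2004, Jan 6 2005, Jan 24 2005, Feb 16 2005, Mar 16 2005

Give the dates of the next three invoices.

Apr 18 2005, May 26 2005, Jul 8 2005

The spacing grows by 5 each time: 8, 13, 18, 23, 28 days.
Next gap: 33 days. Mar 16 2005 + 33 days = Apr 18 2005.
Next gap: 38 days. Apr 18 2005 + 38 days = May 26 2005.
Next gap: 43 days. May 26 2005 + 43 days = Jul 8 2005.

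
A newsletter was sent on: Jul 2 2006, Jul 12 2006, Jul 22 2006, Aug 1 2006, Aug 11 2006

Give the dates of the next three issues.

Gaps between consecutive events: 10, 10, 10, 10 days — a constant 10-day interval.
Aug 11 2006 + 10 days = Aug 21 2006.
Aug 21 2006 + 10 days = Aug 31 2006.
Aug 31 2006 + 10 days = Sep 10 2006.

Aug 21 2006, Aug 31 2006, Sep 10 2006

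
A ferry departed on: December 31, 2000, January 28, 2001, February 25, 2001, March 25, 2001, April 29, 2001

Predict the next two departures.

All Sundays; the gaps (28, 28, 28, 35) vary with month length.
This is the last Sunday of each month.
Last Sunday of May 2001: May 27, 2001.
Last Sunday of June 2001: June 24, 2001.

May 27, 2001; June 24, 2001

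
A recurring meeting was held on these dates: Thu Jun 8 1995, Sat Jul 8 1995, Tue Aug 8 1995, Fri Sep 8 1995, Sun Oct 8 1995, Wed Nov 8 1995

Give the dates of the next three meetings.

Each date is the 8th; the gaps (30, 31, 31, 30, 31) track the month lengths.
The rule is the 8th of each month.
December 1995: Fri Dec 8 1995.
Next: January 1996 → Mon Jan 8 1996.
February 1996: Thu Feb 8 1996.

Fri Dec 8 1995, Mon Jan 8 1996, Thu Feb 8 1996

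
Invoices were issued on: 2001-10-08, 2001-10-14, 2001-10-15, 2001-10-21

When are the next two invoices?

Every event lands on a Monday or Sunday (gaps cycle 6, 1, 6).
So the schedule is: every Monday and Sunday.
The following Monday is 2001-10-22.
The following Sunday is 2001-10-28.

2001-10-22, 2001-10-28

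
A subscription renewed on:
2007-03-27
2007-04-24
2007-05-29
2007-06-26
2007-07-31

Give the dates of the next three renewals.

2007-08-28, 2007-09-25, 2007-10-30

Every date is a Tuesday; gaps 28, 35, 28, 35 days.
Each is the last Tuesday of its month (at least one falls on the 29th or later, ruling out '4th Tuesday').
August 2007 ends with Tuesday 2007-08-28.
Last Tuesday of September 2007: 2007-09-25.
October 2007 ends with Tuesday 2007-10-30.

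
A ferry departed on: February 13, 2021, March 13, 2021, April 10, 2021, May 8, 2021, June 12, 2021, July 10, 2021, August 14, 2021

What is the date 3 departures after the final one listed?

All dates are Saturdays, 28, 28, 28, 35, 28, 35 days apart.
Specifically, the 2nd Saturday of each month.
2nd Saturday of September 2021: September 11, 2021.
October 2021 — 2nd Saturday is October 9, 2021.
November 2021 — 2nd Saturday is November 13, 2021.

November 13, 2021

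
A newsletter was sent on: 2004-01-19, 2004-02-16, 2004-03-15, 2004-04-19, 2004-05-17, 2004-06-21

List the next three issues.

These are Mondays at 28- or 35-day spacing (28, 28, 35, 28, 35).
The pattern: 3rd Monday of the month.
July 2004 — 3rd Monday is 2004-07-19.
August 2004 — 3rd Monday is 2004-08-16.
September 2004 — 3rd Monday is 2004-09-20.

2004-07-19, 2004-08-16, 2004-09-20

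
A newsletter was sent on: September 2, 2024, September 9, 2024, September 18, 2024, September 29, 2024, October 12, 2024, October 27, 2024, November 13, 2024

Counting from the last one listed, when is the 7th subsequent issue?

May 7, 2025

The spacing grows by 2 each time: 7, 9, 11, 13, 15, 17 days.
Next gap: 19 days. November 13, 2024 + 19 days = December 2, 2024.
Next gap: 21 days. December 2, 2024 + 21 days = December 23, 2024.
Next gap: 23 days. December 23, 2024 + 23 days = January 15, 2025.
Next gap: 25 days. January 15, 2025 + 25 days = February 9, 2025.
Next gap: 27 days. February 9, 2025 + 27 days = March 8, 2025.
Next gap: 29 days. March 8, 2025 + 29 days = April 6, 2025.
Next gap: 31 days. April 6, 2025 + 31 days = May 7, 2025.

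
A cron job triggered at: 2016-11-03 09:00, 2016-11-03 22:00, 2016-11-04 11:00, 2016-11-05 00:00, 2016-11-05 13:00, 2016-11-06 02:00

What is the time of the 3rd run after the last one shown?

The interval is a steady 13 hours (13, 13, 13, 13, 13).
2016-11-06 02:00 + 13 h = 2016-11-06 15:00.
2016-11-06 15:00 + 13 h = 2016-11-07 04:00.
2016-11-07 04:00 + 13 h = 2016-11-07 17:00.

2016-11-07 17:00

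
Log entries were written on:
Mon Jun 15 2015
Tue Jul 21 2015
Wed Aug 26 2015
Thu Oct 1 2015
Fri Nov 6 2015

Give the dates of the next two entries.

The spacing is 36, 36, 36, 36 days — always 36 days.
Fri Nov 6 2015 + 36 days = Sat Dec 12 2015.
Sat Dec 12 2015 + 36 days = Sun Jan 17 2016.

Sat Dec 12 2015, Sun Jan 17 2016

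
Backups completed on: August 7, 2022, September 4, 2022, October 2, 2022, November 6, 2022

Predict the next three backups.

December 4, 2022; January 1, 2023; February 5, 2023

These are Sundays at 28- or 35-day spacing (28, 28, 35).
The pattern: 1st Sunday of the month.
December 2022 — 1st Sunday is December 4, 2022.
January 2023 — 1st Sunday is January 1, 2023.
1st Sunday of February 2023: February 5, 2023.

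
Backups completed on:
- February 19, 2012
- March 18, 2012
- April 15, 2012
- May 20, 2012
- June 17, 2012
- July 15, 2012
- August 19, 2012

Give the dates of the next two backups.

September 16, 2012; October 21, 2012

All dates are Sundays, 28, 28, 35, 28, 28, 35 days apart.
Specifically, the 3rd Sunday of each month.
3rd Sunday of September 2012: September 16, 2012.
3rd Sunday of October 2012: October 21, 2012.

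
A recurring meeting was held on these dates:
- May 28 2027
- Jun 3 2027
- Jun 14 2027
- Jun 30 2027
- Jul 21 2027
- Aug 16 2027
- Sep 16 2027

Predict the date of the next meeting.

Oct 22 2027

The spacing grows by 5 each time: 6, 11, 16, 21, 26, 31 days.
Next gap: 36 days. Sep 16 2027 + 36 days = Oct 22 2027.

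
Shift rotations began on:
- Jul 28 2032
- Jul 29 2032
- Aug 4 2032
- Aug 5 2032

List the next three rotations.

Every event lands on a Wednesday or Thursday (gaps cycle 1, 6, 1).
So the schedule is: every Wednesday and Thursday.
The following Wednesday is Aug 11 2032.
The following Thursday is Aug 12 2032.
Next Wednesday: Aug 18 2032.

Aug 11 2032, Aug 12 2032, Aug 18 2032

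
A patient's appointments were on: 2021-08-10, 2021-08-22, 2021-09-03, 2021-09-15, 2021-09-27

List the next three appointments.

The spacing is 12, 12, 12, 12 days — always 12 days.
2021-09-27 + 12 days = 2021-10-09.
2021-10-09 + 12 days = 2021-10-21.
2021-10-21 + 12 days = 2021-11-02.

2021-10-09, 2021-10-21, 2021-11-02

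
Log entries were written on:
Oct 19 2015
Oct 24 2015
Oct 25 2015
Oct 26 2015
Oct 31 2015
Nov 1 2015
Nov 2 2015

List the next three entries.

Nov 7 2015, Nov 8 2015, Nov 9 2015

The gap pattern 5, 1, 1, 5, 1, 1 repeats every 3 events.
These are the Mondays, Saturdays and Sundays of each week.
The following Saturday is Nov 7 2015.
Next Sunday: Nov 8 2015.
Next Monday: Nov 9 2015.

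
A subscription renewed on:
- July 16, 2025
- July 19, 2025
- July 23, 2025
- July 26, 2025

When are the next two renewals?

The gap pattern 3, 4, 3 repeats every 2 events.
These are the Wednesdays and Saturdays of each week.
Next Wednesday: July 30, 2025.
The following Saturday is August 2, 2025.

July 30, 2025; August 2, 2025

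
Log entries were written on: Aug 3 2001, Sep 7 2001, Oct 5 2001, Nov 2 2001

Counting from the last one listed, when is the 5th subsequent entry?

Apr 5 2002

All dates are Fridays, 35, 28, 28 days apart.
Specifically, the 1st Friday of each month.
1st Friday of December 2001: Dec 7 2001.
January 2002 — 1st Friday is Jan 4 2002.
February 2002 — 1st Friday is Feb 1 2002.
1st Friday of March 2002: Mar 1 2002.
1st Friday of April 2002: Apr 5 2002.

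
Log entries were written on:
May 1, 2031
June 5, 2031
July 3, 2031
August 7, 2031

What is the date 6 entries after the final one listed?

Gaps: 35, 28, 35 days — a mix of 28 and 35. Every date is a Thursday.
Each is the 1st Thursday of its month.
September 2031 — 1st Thursday is September 4, 2031.
1st Thursday of October 2031: October 2, 2031.
November 2031 — 1st Thursday is November 6, 2031.
1st Thursday of December 2031: December 4, 2031.
1st Thursday of January 2032: January 1, 2032.
February 2032 — 1st Thursday is February 5, 2032.

February 5, 2032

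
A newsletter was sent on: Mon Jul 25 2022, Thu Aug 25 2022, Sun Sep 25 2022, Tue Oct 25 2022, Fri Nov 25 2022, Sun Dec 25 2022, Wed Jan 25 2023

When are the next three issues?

The day-of-month is always 25 (31, 31, 30, 31, 30, 31 days between events).
So this recurs on the 25th of each month.
Next: February 2023 → Sat Feb 25 2023.
March 2023: Sat Mar 25 2023.
April 2023: Tue Apr 25 2023.

Sat Feb 25 2023, Sat Mar 25 2023, Tue Apr 25 2023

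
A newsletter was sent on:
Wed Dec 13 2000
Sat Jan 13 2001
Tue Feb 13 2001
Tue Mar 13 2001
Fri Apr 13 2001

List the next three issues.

Sun May 13 2001, Wed Jun 13 2001, Fri Jul 13 2001

Each date is the 13th; the gaps (31, 31, 28, 31) track the month lengths.
The rule is the 13th of each month.
Next: May 2001 → Sun May 13 2001.
June 2001: Wed Jun 13 2001.
Next: July 2001 → Fri Jul 13 2001.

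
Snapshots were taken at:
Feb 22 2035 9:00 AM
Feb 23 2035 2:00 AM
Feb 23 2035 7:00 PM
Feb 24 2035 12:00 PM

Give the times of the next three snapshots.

Feb 25 2035 5:00 AM, Feb 25 2035 10:00 PM, Feb 26 2035 3:00 PM

The interval is a steady 17 hours (17, 17, 17).
Feb 24 2035 12:00 PM + 17 h = Feb 25 2035 5:00 AM.
Feb 25 2035 5:00 AM + 17 h = Feb 25 2035 10:00 PM.
Feb 25 2035 10:00 PM + 17 h = Feb 26 2035 3:00 PM.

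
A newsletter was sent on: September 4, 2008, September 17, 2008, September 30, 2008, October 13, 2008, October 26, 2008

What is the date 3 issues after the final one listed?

December 4, 2008

Gaps between consecutive events: 13, 13, 13, 13 days — a constant 13-day interval.
October 26, 2008 + 13 days = November 8, 2008.
November 8, 2008 + 13 days = November 21, 2008.
November 21, 2008 + 13 days = December 4, 2008.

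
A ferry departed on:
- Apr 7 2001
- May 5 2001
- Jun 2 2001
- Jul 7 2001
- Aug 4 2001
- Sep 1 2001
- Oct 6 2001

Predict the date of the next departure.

Nov 3 2001

Gaps: 28, 28, 35, 28, 28, 35 days — a mix of 28 and 35. Every date is a Saturday.
Each is the 1st Saturday of its month.
November 2001 — 1st Saturday is Nov 3 2001.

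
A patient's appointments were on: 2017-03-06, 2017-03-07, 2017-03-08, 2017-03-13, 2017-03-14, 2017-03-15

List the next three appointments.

2017-03-20, 2017-03-21, 2017-03-22

Gaps: 1, 1, 5, 1, 1 days — not constant, but cyclic with period 3.
The events fall on every Monday, Tuesday and Wednesday.
The following Monday is 2017-03-20.
Next Tuesday: 2017-03-21.
Next Wednesday: 2017-03-22.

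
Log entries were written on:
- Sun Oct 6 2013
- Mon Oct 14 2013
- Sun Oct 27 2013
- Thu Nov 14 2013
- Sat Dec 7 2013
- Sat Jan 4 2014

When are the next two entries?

The spacing grows by 5 each time: 8, 13, 18, 23, 28 days.
Next gap: 33 days. Sat Jan 4 2014 + 33 days = Thu Feb 6 2014.
Next gap: 38 days. Thu Feb 6 2014 + 38 days = Sun Mar 16 2014.

Thu Feb 6 2014, Sun Mar 16 2014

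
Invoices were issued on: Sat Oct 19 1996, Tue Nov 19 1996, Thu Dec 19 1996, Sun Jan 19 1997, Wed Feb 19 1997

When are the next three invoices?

Each date is the 19th; the gaps (31, 30, 31, 31) track the month lengths.
The rule is the 19th of each month.
Next: March 1997 → Wed Mar 19 1997.
April 1997: Sat Apr 19 1997.
Next: May 1997 → Mon May 19 1997.

Wed Mar 19 1997, Sat Apr 19 1997, Mon May 19 1997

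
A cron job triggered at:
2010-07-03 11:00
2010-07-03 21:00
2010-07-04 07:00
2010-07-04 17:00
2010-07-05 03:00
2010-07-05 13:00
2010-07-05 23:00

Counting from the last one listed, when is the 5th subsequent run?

Spacing: 10, 10, 10, 10, 10, 10 h — constant 10 h.
2010-07-05 23:00 + 10 h = 2010-07-06 09:00.
2010-07-06 09:00 + 10 h = 2010-07-06 19:00.
2010-07-06 19:00 + 10 h = 2010-07-07 05:00.
2010-07-07 05:00 + 10 h = 2010-07-07 15:00.
2010-07-07 15:00 + 10 h = 2010-07-08 01:00.

2010-07-08 01:00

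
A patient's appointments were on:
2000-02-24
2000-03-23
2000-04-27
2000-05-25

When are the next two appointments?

All dates are Thursdays, 28, 35, 28 days apart.
Specifically, the 4th Thursday of each month.
4th Thursday of June 2000: 2000-06-22.
July 2000 — 4th Thursday is 2000-07-27.

2000-06-22, 2000-07-27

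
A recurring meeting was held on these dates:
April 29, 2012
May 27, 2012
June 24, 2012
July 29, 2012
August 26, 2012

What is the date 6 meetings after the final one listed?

February 24, 2013

All Sundays; the gaps (28, 28, 35, 28) vary with month length.
This is the last Sunday of each month.
September 2012 ends with Sunday September 30, 2012.
October 2012 ends with Sunday October 28, 2012.
Last Sunday of November 2012: November 25, 2012.
December 2012 ends with Sunday December 30, 2012.
January 2013 ends with Sunday January 27, 2013.
February 2013 ends with Sunday February 24, 2013.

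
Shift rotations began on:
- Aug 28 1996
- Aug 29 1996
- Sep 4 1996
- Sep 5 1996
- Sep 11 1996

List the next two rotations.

Sep 12 1996, Sep 18 1996

Gaps: 1, 6, 1, 6 days — not constant, but cyclic with period 2.
The events fall on every Wednesday and Thursday.
Next Thursday: Sep 12 1996.
The following Wednesday is Sep 18 1996.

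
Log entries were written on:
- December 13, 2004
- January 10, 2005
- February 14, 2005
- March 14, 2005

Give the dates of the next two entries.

April 11, 2005; May 9, 2005

All dates are Mondays, 28, 35, 28 days apart.
Specifically, the 2nd Monday of each month.
April 2005 — 2nd Monday is April 11, 2005.
2nd Monday of May 2005: May 9, 2005.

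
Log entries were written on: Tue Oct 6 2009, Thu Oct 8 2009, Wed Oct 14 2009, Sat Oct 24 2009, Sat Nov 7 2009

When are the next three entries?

Wed Nov 25 2009, Thu Dec 17 2009, Tue Jan 12 2010

The spacing grows by 4 each time: 2, 6, 10, 14 days.
Next gap: 18 days. Sat Nov 7 2009 + 18 days = Wed Nov 25 2009.
Next gap: 22 days. Wed Nov 25 2009 + 22 days = Thu Dec 17 2009.
Next gap: 26 days. Thu Dec 17 2009 + 26 days = Tue Jan 12 2010.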